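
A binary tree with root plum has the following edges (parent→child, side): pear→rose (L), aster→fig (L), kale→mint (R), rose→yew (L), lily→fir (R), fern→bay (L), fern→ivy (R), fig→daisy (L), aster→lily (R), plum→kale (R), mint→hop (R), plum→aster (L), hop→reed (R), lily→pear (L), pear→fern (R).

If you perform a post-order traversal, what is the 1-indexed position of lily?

10

Post-order visits the left subtree, then the right subtree, then the node.
At plum: go left to aster.
  At aster: go left to fig.
    At fig: go left to daisy.
      daisy is a leaf — visit daisy.
    At fig: no right child.
    Visit fig.
  At aster: go right to lily.
    At lily: go left to pear.
      At pear: go left to rose.
        At rose: go left to yew.
          yew is a leaf — visit yew.
        At rose: no right child.
        Visit rose.
      At pear: go right to fern.
        At fern: go left to bay.
          bay is a leaf — visit bay.
        At fern: go right to ivy.
          ivy is a leaf — visit ivy.
        Visit fern.
      Visit pear.
    At lily: go right to fir.
      fir is a leaf — visit fir.
    Visit lily.
  Visit aster.
At plum: go right to kale.
  At kale: no left child.
  At kale: go right to mint.
    At mint: no left child.
    At mint: go right to hop.
      At hop: no left child.
      At hop: go right to reed.
        reed is a leaf — visit reed.
      Visit hop.
    Visit mint.
  Visit kale.
Visit plum.
Full post-order sequence: daisy, fig, yew, rose, bay, ivy, fern, pear, fir, lily, aster, reed, hop, mint, kale, plum.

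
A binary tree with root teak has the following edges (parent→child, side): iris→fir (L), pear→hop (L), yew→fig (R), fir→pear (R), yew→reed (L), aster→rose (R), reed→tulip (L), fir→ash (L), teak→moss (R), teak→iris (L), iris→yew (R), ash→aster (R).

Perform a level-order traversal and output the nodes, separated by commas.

Level-order visits nodes level by level from the root, left to right within each level.
Level 0: teak
Level 1: iris, moss
Level 2: fir, yew
Level 3: ash, pear, reed, fig
Level 4: aster, hop, tulip
Level 5: rose

teak, iris, moss, fir, yew, ash, pear, reed, fig, aster, hop, tulip, rose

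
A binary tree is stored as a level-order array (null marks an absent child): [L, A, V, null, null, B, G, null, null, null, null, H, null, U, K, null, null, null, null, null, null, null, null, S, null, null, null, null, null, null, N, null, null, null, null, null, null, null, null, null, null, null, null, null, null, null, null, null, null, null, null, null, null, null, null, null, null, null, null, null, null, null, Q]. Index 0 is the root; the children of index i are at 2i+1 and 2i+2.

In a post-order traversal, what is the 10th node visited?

Post-order visits the left subtree, then the right subtree, then the node.
At L: go left to A.
  A is a leaf — visit A.
At L: go right to V.
  At V: go left to B.
    At B: go left to H.
      At H: go left to S.
        S is a leaf — visit S.
      At H: no right child.
      Visit H.
    At B: no right child.
    Visit B.
  At V: go right to G.
    At G: go left to U.
      U is a leaf — visit U.
    At G: go right to K.
      At K: no left child.
      At K: go right to N.
        At N: no left child.
        At N: go right to Q.
          Q is a leaf — visit Q.
        Visit N.
      Visit K.
    Visit G.
  Visit V.
Visit L.
Full post-order sequence: A, S, H, B, U, Q, N, K, G, V, L.

V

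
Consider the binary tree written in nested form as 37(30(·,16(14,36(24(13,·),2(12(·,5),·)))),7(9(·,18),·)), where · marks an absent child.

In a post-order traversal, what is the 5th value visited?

Post-order visits the left subtree, then the right subtree, then the node.
At 37: go left to 30.
  At 30: no left child.
  At 30: go right to 16.
    At 16: go left to 14.
      14 is a leaf — visit 14.
    At 16: go right to 36.
      At 36: go left to 24.
        At 24: go left to 13.
          13 is a leaf — visit 13.
        At 24: no right child.
        Visit 24.
      At 36: go right to 2.
        At 2: go left to 12.
          At 12: no left child.
          At 12: go right to 5.
            5 is a leaf — visit 5.
          Visit 12.
        At 2: no right child.
        Visit 2.
      Visit 36.
    Visit 16.
  Visit 30.
At 37: go right to 7.
  At 7: go left to 9.
    At 9: no left child.
    At 9: go right to 18.
      18 is a leaf — visit 18.
    Visit 9.
  At 7: no right child.
  Visit 7.
Visit 37.
Full post-order sequence: 14, 13, 24, 5, 12, 2, 36, 16, 30, 18, 9, 7, 37.

12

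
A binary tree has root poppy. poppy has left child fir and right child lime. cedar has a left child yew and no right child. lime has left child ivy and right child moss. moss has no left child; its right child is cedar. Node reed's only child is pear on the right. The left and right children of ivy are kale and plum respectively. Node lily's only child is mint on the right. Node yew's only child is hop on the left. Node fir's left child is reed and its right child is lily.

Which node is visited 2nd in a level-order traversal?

Level-order visits nodes level by level from the root, left to right within each level.
Level 0: poppy
Level 1: fir, lime
Level 2: reed, lily, ivy, moss
Level 3: pear, mint, kale, plum, cedar
Level 4: yew
Level 5: hop
Full level-order sequence: poppy, fir, lime, reed, lily, ivy, moss, pear, mint, kale, plum, cedar, yew, hop.

fir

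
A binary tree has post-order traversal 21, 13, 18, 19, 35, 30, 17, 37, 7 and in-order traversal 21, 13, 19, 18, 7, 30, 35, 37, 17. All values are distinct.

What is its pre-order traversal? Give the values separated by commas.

7, 19, 13, 21, 18, 37, 30, 35, 17

The last element of post-order is the root; it splits in-order into left and right subtrees.
Root 7: left subtree has 4 nodes {21, 13, 19, 18}, right has 4 {30, 35, 37, 17}.
  Root 19: left subtree has 2 nodes {21, 13}, right has 1 {18}.
    Root 13: left subtree has 1 node {21}, right has 0 { }.
  Root 37: left subtree has 2 nodes {30, 35}, right has 1 {17}.
    Root 30: left subtree has 0 nodes { }, right has 1 {35}.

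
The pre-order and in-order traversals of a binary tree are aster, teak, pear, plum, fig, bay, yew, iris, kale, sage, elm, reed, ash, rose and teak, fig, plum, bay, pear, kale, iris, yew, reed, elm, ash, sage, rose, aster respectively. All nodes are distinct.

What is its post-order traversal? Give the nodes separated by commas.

The first element of pre-order is the root; it splits in-order into left and right subtrees.
Root aster: left subtree has 13 nodes {teak, fig, plum, bay, pear, kale, iris, yew, reed, elm, ash, sage, rose}, right has 0 { }.
  Root teak: left subtree has 0 nodes { }, right has 12 {fig, plum, bay, pear, kale, iris, yew, reed, elm, ash, sage, rose}.
    Root pear: left subtree has 3 nodes {fig, plum, bay}, right has 8 {kale, iris, yew, reed, elm, ash, sage, rose}.
      Root plum: left subtree has 1 node {fig}, right has 1 {bay}.
      Root yew: left subtree has 2 nodes {kale, iris}, right has 5 {reed, elm, ash, sage, rose}.
        Root iris: left subtree has 1 node {kale}, right has 0 { }.
        Root sage: left subtree has 3 nodes {reed, elm, ash}, right has 1 {rose}.
          Root elm: left subtree has 1 node {reed}, right has 1 {ash}.

fig, bay, plum, kale, iris, reed, ash, elm, rose, sage, yew, pear, teak, aster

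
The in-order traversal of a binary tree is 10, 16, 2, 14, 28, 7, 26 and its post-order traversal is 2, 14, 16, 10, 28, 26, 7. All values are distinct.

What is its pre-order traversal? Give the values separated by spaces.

7 28 10 16 14 2 26

The last element of post-order is the root; it splits in-order into left and right subtrees.
Root 7: left subtree has 5 nodes {10, 16, 2, 14, 28}, right has 1 {26}.
  Root 28: left subtree has 4 nodes {10, 16, 2, 14}, right has 0 { }.
    Root 10: left subtree has 0 nodes { }, right has 3 {16, 2, 14}.
      Root 16: left subtree has 0 nodes { }, right has 2 {2, 14}.
        Root 14: left subtree has 1 node {2}, right has 0 { }.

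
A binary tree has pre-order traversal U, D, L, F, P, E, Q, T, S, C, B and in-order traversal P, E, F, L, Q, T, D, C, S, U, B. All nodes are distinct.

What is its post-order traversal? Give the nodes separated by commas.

E, P, F, T, Q, L, C, S, D, B, U

The first element of pre-order is the root; it splits in-order into left and right subtrees.
Root U: left subtree has 9 nodes {P, E, F, L, Q, T, D, C, S}, right has 1 {B}.
  Root D: left subtree has 6 nodes {P, E, F, L, Q, T}, right has 2 {C, S}.
    Root L: left subtree has 3 nodes {P, E, F}, right has 2 {Q, T}.
      Root F: left subtree has 2 nodes {P, E}, right has 0 { }.
        Root P: left subtree has 0 nodes { }, right has 1 {E}.
      Root Q: left subtree has 0 nodes { }, right has 1 {T}.
    Root S: left subtree has 1 node {C}, right has 0 { }.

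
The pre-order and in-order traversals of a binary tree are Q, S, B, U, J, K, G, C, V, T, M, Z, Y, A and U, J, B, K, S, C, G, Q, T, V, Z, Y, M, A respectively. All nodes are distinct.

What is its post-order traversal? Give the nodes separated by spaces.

The first element of pre-order is the root; it splits in-order into left and right subtrees.
Root Q: left subtree has 7 nodes {U, J, B, K, S, C, G}, right has 6 {T, V, Z, Y, M, A}.
  Root S: left subtree has 4 nodes {U, J, B, K}, right has 2 {C, G}.
    Root B: left subtree has 2 nodes {U, J}, right has 1 {K}.
      Root U: left subtree has 0 nodes { }, right has 1 {J}.
    Root G: left subtree has 1 node {C}, right has 0 { }.
  Root V: left subtree has 1 node {T}, right has 4 {Z, Y, M, A}.
    Root M: left subtree has 2 nodes {Z, Y}, right has 1 {A}.
      Root Z: left subtree has 0 nodes { }, right has 1 {Y}.

J U K B C G S T Y Z A M V Q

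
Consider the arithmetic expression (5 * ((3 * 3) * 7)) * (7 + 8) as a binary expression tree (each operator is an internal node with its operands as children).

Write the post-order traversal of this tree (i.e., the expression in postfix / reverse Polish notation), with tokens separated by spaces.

5 3 3 * 7 * * 7 8 + *

Post-order on an expression tree gives postfix notation: for each operator, emit left operand, right operand, then the operator.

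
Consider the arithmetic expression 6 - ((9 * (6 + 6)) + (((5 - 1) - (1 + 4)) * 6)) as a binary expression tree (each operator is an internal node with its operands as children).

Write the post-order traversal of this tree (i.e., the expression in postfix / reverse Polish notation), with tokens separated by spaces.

6 9 6 6 + * 5 1 - 1 4 + - 6 * + -

Post-order on an expression tree gives postfix notation: for each operator, emit left operand, right operand, then the operator.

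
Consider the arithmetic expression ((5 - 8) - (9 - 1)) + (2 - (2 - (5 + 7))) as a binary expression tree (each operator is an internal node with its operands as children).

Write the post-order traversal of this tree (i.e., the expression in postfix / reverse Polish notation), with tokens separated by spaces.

Post-order on an expression tree gives postfix notation: for each operator, emit left operand, right operand, then the operator.

5 8 - 9 1 - - 2 2 5 7 + - - +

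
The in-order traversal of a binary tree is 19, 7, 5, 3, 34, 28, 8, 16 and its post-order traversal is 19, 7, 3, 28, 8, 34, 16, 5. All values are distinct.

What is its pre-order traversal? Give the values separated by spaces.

The last element of post-order is the root; it splits in-order into left and right subtrees.
Root 5: left subtree has 2 nodes {19, 7}, right has 5 {3, 34, 28, 8, 16}.
  Root 7: left subtree has 1 node {19}, right has 0 { }.
  Root 16: left subtree has 4 nodes {3, 34, 28, 8}, right has 0 { }.
    Root 34: left subtree has 1 node {3}, right has 2 {28, 8}.
      Root 8: left subtree has 1 node {28}, right has 0 { }.

5 7 19 16 34 3 8 28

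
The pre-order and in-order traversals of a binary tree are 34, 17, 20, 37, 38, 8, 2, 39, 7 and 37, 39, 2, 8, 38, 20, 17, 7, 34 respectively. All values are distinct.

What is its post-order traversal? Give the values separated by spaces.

39 2 8 38 37 20 7 17 34

The first element of pre-order is the root; it splits in-order into left and right subtrees.
Root 34: left subtree has 8 nodes {37, 39, 2, 8, 38, 20, 17, 7}, right has 0 { }.
  Root 17: left subtree has 6 nodes {37, 39, 2, 8, 38, 20}, right has 1 {7}.
    Root 20: left subtree has 5 nodes {37, 39, 2, 8, 38}, right has 0 { }.
      Root 37: left subtree has 0 nodes { }, right has 4 {39, 2, 8, 38}.
        Root 38: left subtree has 3 nodes {39, 2, 8}, right has 0 { }.
          Root 8: left subtree has 2 nodes {39, 2}, right has 0 { }.
            Root 2: left subtree has 1 node {39}, right has 0 { }.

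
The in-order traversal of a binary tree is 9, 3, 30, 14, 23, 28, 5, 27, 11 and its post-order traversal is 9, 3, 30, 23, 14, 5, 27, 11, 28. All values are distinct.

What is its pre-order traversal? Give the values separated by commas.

28, 14, 30, 3, 9, 23, 11, 27, 5

The last element of post-order is the root; it splits in-order into left and right subtrees.
Root 28: left subtree has 5 nodes {9, 3, 30, 14, 23}, right has 3 {5, 27, 11}.
  Root 14: left subtree has 3 nodes {9, 3, 30}, right has 1 {23}.
    Root 30: left subtree has 2 nodes {9, 3}, right has 0 { }.
      Root 3: left subtree has 1 node {9}, right has 0 { }.
  Root 11: left subtree has 2 nodes {5, 27}, right has 0 { }.
    Root 27: left subtree has 1 node {5}, right has 0 { }.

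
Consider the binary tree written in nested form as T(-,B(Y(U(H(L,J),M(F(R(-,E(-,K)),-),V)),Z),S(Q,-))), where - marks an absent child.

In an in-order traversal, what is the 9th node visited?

In-order visits the left subtree, then the node, then the right subtree.
At T: no left child.
Visit T.
At T: go right to B.
  At B: go left to Y.
    At Y: go left to U.
      At U: go left to H.
        At H: go left to L.
          L is a leaf — visit L.
        Visit H.
        At H: go right to J.
          J is a leaf — visit J.
      Visit U.
      At U: go right to M.
        At M: go left to F.
          At F: go left to R.
            At R: no left child.
            Visit R.
            At R: go right to E.
              At E: no left child.
              Visit E.
              At E: go right to K.
                K is a leaf — visit K.
          Visit F.
          At F: no right child.
        Visit M.
        At M: go right to V.
          V is a leaf — visit V.
    Visit Y.
    At Y: go right to Z.
      Z is a leaf — visit Z.
  Visit B.
  At B: go right to S.
    At S: go left to Q.
      Q is a leaf — visit Q.
    Visit S.
    At S: no right child.
Full in-order sequence: T, L, H, J, U, R, E, K, F, M, V, Y, Z, B, Q, S.

F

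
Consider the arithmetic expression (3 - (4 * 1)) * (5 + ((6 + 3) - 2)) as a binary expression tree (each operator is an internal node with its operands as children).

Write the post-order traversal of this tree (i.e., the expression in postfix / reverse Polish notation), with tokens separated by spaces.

3 4 1 * - 5 6 3 + 2 - + *

Post-order on an expression tree gives postfix notation: for each operator, emit left operand, right operand, then the operator.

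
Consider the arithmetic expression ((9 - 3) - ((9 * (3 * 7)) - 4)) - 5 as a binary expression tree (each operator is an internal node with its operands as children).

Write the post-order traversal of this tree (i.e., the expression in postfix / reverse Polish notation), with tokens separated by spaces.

9 3 - 9 3 7 * * 4 - - 5 -

Post-order on an expression tree gives postfix notation: for each operator, emit left operand, right operand, then the operator.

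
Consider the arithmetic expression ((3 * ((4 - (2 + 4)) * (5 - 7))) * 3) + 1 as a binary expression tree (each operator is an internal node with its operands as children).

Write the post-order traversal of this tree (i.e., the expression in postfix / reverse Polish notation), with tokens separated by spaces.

Post-order on an expression tree gives postfix notation: for each operator, emit left operand, right operand, then the operator.

3 4 2 4 + - 5 7 - * * 3 * 1 +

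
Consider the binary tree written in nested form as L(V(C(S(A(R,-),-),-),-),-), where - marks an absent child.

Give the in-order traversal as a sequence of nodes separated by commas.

R, A, S, C, V, L

In-order visits the left subtree, then the node, then the right subtree.
At L: go left to V.
  At V: go left to C.
    At C: go left to S.
      At S: go left to A.
        At A: go left to R.
          R is a leaf — visit R.
        Visit A.
        At A: no right child.
      Visit S.
      At S: no right child.
    Visit C.
    At C: no right child.
  Visit V.
  At V: no right child.
Visit L.
At L: no right child.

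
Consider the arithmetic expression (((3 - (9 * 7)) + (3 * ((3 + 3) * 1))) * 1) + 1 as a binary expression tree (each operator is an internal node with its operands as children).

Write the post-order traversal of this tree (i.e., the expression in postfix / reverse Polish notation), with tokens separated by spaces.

Post-order on an expression tree gives postfix notation: for each operator, emit left operand, right operand, then the operator.

3 9 7 * - 3 3 3 + 1 * * + 1 * 1 +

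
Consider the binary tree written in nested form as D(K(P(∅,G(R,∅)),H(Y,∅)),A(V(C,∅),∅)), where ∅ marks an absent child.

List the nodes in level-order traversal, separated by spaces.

Level-order visits nodes level by level from the root, left to right within each level.
Level 0: D
Level 1: K, A
Level 2: P, H, V
Level 3: G, Y, C
Level 4: R

D K A P H V G Y C R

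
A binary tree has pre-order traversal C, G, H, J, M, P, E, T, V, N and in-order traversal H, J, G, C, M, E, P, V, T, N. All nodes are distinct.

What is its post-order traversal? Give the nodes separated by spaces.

J H G E V N T P M C

The first element of pre-order is the root; it splits in-order into left and right subtrees.
Root C: left subtree has 3 nodes {H, J, G}, right has 6 {M, E, P, V, T, N}.
  Root G: left subtree has 2 nodes {H, J}, right has 0 { }.
    Root H: left subtree has 0 nodes { }, right has 1 {J}.
  Root M: left subtree has 0 nodes { }, right has 5 {E, P, V, T, N}.
    Root P: left subtree has 1 node {E}, right has 3 {V, T, N}.
      Root T: left subtree has 1 node {V}, right has 1 {N}.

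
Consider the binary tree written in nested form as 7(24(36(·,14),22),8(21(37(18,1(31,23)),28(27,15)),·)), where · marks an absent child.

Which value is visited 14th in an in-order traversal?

15

In-order visits the left subtree, then the node, then the right subtree.
At 7: go left to 24.
  At 24: go left to 36.
    At 36: no left child.
    Visit 36.
    At 36: go right to 14.
      14 is a leaf — visit 14.
  Visit 24.
  At 24: go right to 22.
    22 is a leaf — visit 22.
Visit 7.
At 7: go right to 8.
  At 8: go left to 21.
    At 21: go left to 37.
      At 37: go left to 18.
        18 is a leaf — visit 18.
      Visit 37.
      At 37: go right to 1.
        At 1: go left to 31.
          31 is a leaf — visit 31.
        Visit 1.
        At 1: go right to 23.
          23 is a leaf — visit 23.
    Visit 21.
    At 21: go right to 28.
      At 28: go left to 27.
        27 is a leaf — visit 27.
      Visit 28.
      At 28: go right to 15.
        15 is a leaf — visit 15.
  Visit 8.
  At 8: no right child.
Full in-order sequence: 36, 14, 24, 22, 7, 18, 37, 31, 1, 23, 21, 27, 28, 15, 8.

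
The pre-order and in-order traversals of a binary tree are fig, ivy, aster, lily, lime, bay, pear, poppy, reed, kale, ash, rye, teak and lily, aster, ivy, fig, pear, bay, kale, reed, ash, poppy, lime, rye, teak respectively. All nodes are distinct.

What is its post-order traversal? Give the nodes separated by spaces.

The first element of pre-order is the root; it splits in-order into left and right subtrees.
Root fig: left subtree has 3 nodes {lily, aster, ivy}, right has 9 {pear, bay, kale, reed, ash, poppy, lime, rye, teak}.
  Root ivy: left subtree has 2 nodes {lily, aster}, right has 0 { }.
    Root aster: left subtree has 1 node {lily}, right has 0 { }.
  Root lime: left subtree has 6 nodes {pear, bay, kale, reed, ash, poppy}, right has 2 {rye, teak}.
    Root bay: left subtree has 1 node {pear}, right has 4 {kale, reed, ash, poppy}.
      Root poppy: left subtree has 3 nodes {kale, reed, ash}, right has 0 { }.
        Root reed: left subtree has 1 node {kale}, right has 1 {ash}.
    Root rye: left subtree has 0 nodes { }, right has 1 {teak}.

lily aster ivy pear kale ash reed poppy bay teak rye lime fig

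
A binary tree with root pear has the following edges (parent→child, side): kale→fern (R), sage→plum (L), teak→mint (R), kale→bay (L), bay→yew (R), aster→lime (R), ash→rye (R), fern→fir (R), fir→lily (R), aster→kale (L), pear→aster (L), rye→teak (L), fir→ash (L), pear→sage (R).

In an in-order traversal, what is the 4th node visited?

In-order visits the left subtree, then the node, then the right subtree.
At pear: go left to aster.
  At aster: go left to kale.
    At kale: go left to bay.
      At bay: no left child.
      Visit bay.
      At bay: go right to yew.
        yew is a leaf — visit yew.
    Visit kale.
    At kale: go right to fern.
      At fern: no left child.
      Visit fern.
      At fern: go right to fir.
        At fir: go left to ash.
          At ash: no left child.
          Visit ash.
          At ash: go right to rye.
            At rye: go left to teak.
              At teak: no left child.
              Visit teak.
              At teak: go right to mint.
                mint is a leaf — visit mint.
            Visit rye.
            At rye: no right child.
        Visit fir.
        At fir: go right to lily.
          lily is a leaf — visit lily.
  Visit aster.
  At aster: go right to lime.
    lime is a leaf — visit lime.
Visit pear.
At pear: go right to sage.
  At sage: go left to plum.
    plum is a leaf — visit plum.
  Visit sage.
  At sage: no right child.
Full in-order sequence: bay, yew, kale, fern, ash, teak, mint, rye, fir, lily, aster, lime, pear, plum, sage.

fern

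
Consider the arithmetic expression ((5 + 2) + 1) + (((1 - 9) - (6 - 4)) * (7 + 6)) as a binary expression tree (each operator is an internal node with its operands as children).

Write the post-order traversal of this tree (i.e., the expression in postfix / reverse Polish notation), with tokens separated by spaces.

5 2 + 1 + 1 9 - 6 4 - - 7 6 + * +

Post-order on an expression tree gives postfix notation: for each operator, emit left operand, right operand, then the operator.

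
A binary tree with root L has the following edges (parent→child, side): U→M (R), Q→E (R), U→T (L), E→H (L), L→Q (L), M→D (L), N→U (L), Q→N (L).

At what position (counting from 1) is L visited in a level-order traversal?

Level-order visits nodes level by level from the root, left to right within each level.
Level 0: L
Level 1: Q
Level 2: N, E
Level 3: U, H
Level 4: T, M
Level 5: D
Full level-order sequence: L, Q, N, E, U, H, T, M, D.

1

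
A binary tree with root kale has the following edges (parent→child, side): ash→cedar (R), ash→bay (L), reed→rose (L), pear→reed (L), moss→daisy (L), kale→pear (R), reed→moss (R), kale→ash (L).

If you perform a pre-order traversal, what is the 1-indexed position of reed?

6

Pre-order visits the node, then its left subtree, then its right subtree.
Visit kale.
At kale: go left to ash.
  Visit ash.
  At ash: go left to bay.
    bay is a leaf — visit bay.
  At ash: go right to cedar.
    cedar is a leaf — visit cedar.
At kale: go right to pear.
  Visit pear.
  At pear: go left to reed.
    Visit reed.
    At reed: go left to rose.
      rose is a leaf — visit rose.
    At reed: go right to moss.
      Visit moss.
      At moss: go left to daisy.
        daisy is a leaf — visit daisy.
      At moss: no right child.
  At pear: no right child.
Full pre-order sequence: kale, ash, bay, cedar, pear, reed, rose, moss, daisy.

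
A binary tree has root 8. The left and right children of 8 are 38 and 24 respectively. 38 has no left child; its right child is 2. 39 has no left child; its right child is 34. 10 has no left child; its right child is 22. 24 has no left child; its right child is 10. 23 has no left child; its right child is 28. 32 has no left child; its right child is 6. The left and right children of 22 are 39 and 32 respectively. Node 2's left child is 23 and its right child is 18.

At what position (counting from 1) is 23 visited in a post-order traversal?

Post-order visits the left subtree, then the right subtree, then the node.
At 8: go left to 38.
  At 38: no left child.
  At 38: go right to 2.
    At 2: go left to 23.
      At 23: no left child.
      At 23: go right to 28.
        28 is a leaf — visit 28.
      Visit 23.
    At 2: go right to 18.
      18 is a leaf — visit 18.
    Visit 2.
  Visit 38.
At 8: go right to 24.
  At 24: no left child.
  At 24: go right to 10.
    At 10: no left child.
    At 10: go right to 22.
      At 22: go left to 39.
        At 39: no left child.
        At 39: go right to 34.
          34 is a leaf — visit 34.
        Visit 39.
      At 22: go right to 32.
        At 32: no left child.
        At 32: go right to 6.
          6 is a leaf — visit 6.
        Visit 32.
      Visit 22.
    Visit 10.
  Visit 24.
Visit 8.
Full post-order sequence: 28, 23, 18, 2, 38, 34, 39, 6, 32, 22, 10, 24, 8.

2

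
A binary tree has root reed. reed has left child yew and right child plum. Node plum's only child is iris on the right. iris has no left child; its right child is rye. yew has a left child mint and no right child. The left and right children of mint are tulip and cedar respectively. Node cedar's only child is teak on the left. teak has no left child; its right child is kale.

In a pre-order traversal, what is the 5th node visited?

Pre-order visits the node, then its left subtree, then its right subtree.
Visit reed.
At reed: go left to yew.
  Visit yew.
  At yew: go left to mint.
    Visit mint.
    At mint: go left to tulip.
      tulip is a leaf — visit tulip.
    At mint: go right to cedar.
      Visit cedar.
      At cedar: go left to teak.
        Visit teak.
        At teak: no left child.
        At teak: go right to kale.
          kale is a leaf — visit kale.
      At cedar: no right child.
  At yew: no right child.
At reed: go right to plum.
  Visit plum.
  At plum: no left child.
  At plum: go right to iris.
    Visit iris.
    At iris: no left child.
    At iris: go right to rye.
      rye is a leaf — visit rye.
Full pre-order sequence: reed, yew, mint, tulip, cedar, teak, kale, plum, iris, rye.

cedar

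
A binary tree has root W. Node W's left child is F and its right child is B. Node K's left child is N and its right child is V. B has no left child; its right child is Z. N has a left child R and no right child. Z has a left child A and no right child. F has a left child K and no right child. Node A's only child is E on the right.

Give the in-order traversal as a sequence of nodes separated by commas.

R, N, K, V, F, W, B, A, E, Z

In-order visits the left subtree, then the node, then the right subtree.
At W: go left to F.
  At F: go left to K.
    At K: go left to N.
      At N: go left to R.
        R is a leaf — visit R.
      Visit N.
      At N: no right child.
    Visit K.
    At K: go right to V.
      V is a leaf — visit V.
  Visit F.
  At F: no right child.
Visit W.
At W: go right to B.
  At B: no left child.
  Visit B.
  At B: go right to Z.
    At Z: go left to A.
      At A: no left child.
      Visit A.
      At A: go right to E.
        E is a leaf — visit E.
    Visit Z.
    At Z: no right child.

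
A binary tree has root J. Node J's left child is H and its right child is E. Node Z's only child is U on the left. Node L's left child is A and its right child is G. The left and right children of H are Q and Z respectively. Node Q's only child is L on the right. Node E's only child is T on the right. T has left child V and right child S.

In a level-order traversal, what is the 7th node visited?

Level-order visits nodes level by level from the root, left to right within each level.
Level 0: J
Level 1: H, E
Level 2: Q, Z, T
Level 3: L, U, V, S
Level 4: A, G
Full level-order sequence: J, H, E, Q, Z, T, L, U, V, S, A, G.

L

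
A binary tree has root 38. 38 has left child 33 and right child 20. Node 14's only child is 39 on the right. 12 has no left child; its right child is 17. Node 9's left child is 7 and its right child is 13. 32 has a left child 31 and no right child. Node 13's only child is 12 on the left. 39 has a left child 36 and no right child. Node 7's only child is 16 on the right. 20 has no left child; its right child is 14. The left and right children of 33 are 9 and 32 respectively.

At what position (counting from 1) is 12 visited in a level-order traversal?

Level-order visits nodes level by level from the root, left to right within each level.
Level 0: 38
Level 1: 33, 20
Level 2: 9, 32, 14
Level 3: 7, 13, 31, 39
Level 4: 16, 12, 36
Level 5: 17
Full level-order sequence: 38, 33, 20, 9, 32, 14, 7, 13, 31, 39, 16, 12, 36, 17.

12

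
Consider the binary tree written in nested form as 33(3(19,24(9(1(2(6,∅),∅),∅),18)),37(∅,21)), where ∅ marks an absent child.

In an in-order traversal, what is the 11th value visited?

21

In-order visits the left subtree, then the node, then the right subtree.
At 33: go left to 3.
  At 3: go left to 19.
    19 is a leaf — visit 19.
  Visit 3.
  At 3: go right to 24.
    At 24: go left to 9.
      At 9: go left to 1.
        At 1: go left to 2.
          At 2: go left to 6.
            6 is a leaf — visit 6.
          Visit 2.
          At 2: no right child.
        Visit 1.
        At 1: no right child.
      Visit 9.
      At 9: no right child.
    Visit 24.
    At 24: go right to 18.
      18 is a leaf — visit 18.
Visit 33.
At 33: go right to 37.
  At 37: no left child.
  Visit 37.
  At 37: go right to 21.
    21 is a leaf — visit 21.
Full in-order sequence: 19, 3, 6, 2, 1, 9, 24, 18, 33, 37, 21.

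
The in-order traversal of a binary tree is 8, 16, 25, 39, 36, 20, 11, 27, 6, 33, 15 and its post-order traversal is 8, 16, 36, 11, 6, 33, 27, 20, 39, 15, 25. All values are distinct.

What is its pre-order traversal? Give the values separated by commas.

25, 16, 8, 15, 39, 20, 36, 27, 11, 33, 6

The last element of post-order is the root; it splits in-order into left and right subtrees.
Root 25: left subtree has 2 nodes {8, 16}, right has 8 {39, 36, 20, 11, 27, 6, 33, 15}.
  Root 16: left subtree has 1 node {8}, right has 0 { }.
  Root 15: left subtree has 7 nodes {39, 36, 20, 11, 27, 6, 33}, right has 0 { }.
    Root 39: left subtree has 0 nodes { }, right has 6 {36, 20, 11, 27, 6, 33}.
      Root 20: left subtree has 1 node {36}, right has 4 {11, 27, 6, 33}.
        Root 27: left subtree has 1 node {11}, right has 2 {6, 33}.
          Root 33: left subtree has 1 node {6}, right has 0 { }.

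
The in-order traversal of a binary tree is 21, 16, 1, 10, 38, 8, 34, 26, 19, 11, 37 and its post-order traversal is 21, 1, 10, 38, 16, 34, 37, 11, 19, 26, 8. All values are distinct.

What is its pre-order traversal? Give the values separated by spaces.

8 16 21 38 10 1 26 34 19 11 37

The last element of post-order is the root; it splits in-order into left and right subtrees.
Root 8: left subtree has 5 nodes {21, 16, 1, 10, 38}, right has 5 {34, 26, 19, 11, 37}.
  Root 16: left subtree has 1 node {21}, right has 3 {1, 10, 38}.
    Root 38: left subtree has 2 nodes {1, 10}, right has 0 { }.
      Root 10: left subtree has 1 node {1}, right has 0 { }.
  Root 26: left subtree has 1 node {34}, right has 3 {19, 11, 37}.
    Root 19: left subtree has 0 nodes { }, right has 2 {11, 37}.
      Root 11: left subtree has 0 nodes { }, right has 1 {37}.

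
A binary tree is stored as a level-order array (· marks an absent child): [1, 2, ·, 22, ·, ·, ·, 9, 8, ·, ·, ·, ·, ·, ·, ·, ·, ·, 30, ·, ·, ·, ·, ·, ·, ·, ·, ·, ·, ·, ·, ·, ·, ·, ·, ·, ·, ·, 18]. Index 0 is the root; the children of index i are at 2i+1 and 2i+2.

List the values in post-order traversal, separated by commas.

Post-order visits the left subtree, then the right subtree, then the node.
At 1: go left to 2.
  At 2: go left to 22.
    At 22: go left to 9.
      9 is a leaf — visit 9.
    At 22: go right to 8.
      At 8: no left child.
      At 8: go right to 30.
        At 30: no left child.
        At 30: go right to 18.
          18 is a leaf — visit 18.
        Visit 30.
      Visit 8.
    Visit 22.
  At 2: no right child.
  Visit 2.
At 1: no right child.
Visit 1.

9, 18, 30, 8, 22, 2, 1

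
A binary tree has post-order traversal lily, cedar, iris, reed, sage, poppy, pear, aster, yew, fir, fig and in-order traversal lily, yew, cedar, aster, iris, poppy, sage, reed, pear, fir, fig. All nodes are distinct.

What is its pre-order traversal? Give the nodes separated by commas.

The last element of post-order is the root; it splits in-order into left and right subtrees.
Root fig: left subtree has 10 nodes {lily, yew, cedar, aster, iris, poppy, sage, reed, pear, fir}, right has 0 { }.
  Root fir: left subtree has 9 nodes {lily, yew, cedar, aster, iris, poppy, sage, reed, pear}, right has 0 { }.
    Root yew: left subtree has 1 node {lily}, right has 7 {cedar, aster, iris, poppy, sage, reed, pear}.
      Root aster: left subtree has 1 node {cedar}, right has 5 {iris, poppy, sage, reed, pear}.
        Root pear: left subtree has 4 nodes {iris, poppy, sage, reed}, right has 0 { }.
          Root poppy: left subtree has 1 node {iris}, right has 2 {sage, reed}.
            Root sage: left subtree has 0 nodes { }, right has 1 {reed}.

fig, fir, yew, lily, aster, cedar, pear, poppy, iris, sage, reed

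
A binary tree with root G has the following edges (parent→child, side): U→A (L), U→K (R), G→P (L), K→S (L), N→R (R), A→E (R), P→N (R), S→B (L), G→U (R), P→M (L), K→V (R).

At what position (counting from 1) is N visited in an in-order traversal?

In-order visits the left subtree, then the node, then the right subtree.
At G: go left to P.
  At P: go left to M.
    M is a leaf — visit M.
  Visit P.
  At P: go right to N.
    At N: no left child.
    Visit N.
    At N: go right to R.
      R is a leaf — visit R.
Visit G.
At G: go right to U.
  At U: go left to A.
    At A: no left child.
    Visit A.
    At A: go right to E.
      E is a leaf — visit E.
  Visit U.
  At U: go right to K.
    At K: go left to S.
      At S: go left to B.
        B is a leaf — visit B.
      Visit S.
      At S: no right child.
    Visit K.
    At K: go right to V.
      V is a leaf — visit V.
Full in-order sequence: M, P, N, R, G, A, E, U, B, S, K, V.

3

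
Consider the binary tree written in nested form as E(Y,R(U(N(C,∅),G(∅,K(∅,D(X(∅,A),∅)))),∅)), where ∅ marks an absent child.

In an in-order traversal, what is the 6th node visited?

In-order visits the left subtree, then the node, then the right subtree.
At E: go left to Y.
  Y is a leaf — visit Y.
Visit E.
At E: go right to R.
  At R: go left to U.
    At U: go left to N.
      At N: go left to C.
        C is a leaf — visit C.
      Visit N.
      At N: no right child.
    Visit U.
    At U: go right to G.
      At G: no left child.
      Visit G.
      At G: go right to K.
        At K: no left child.
        Visit K.
        At K: go right to D.
          At D: go left to X.
            At X: no left child.
            Visit X.
            At X: go right to A.
              A is a leaf — visit A.
          Visit D.
          At D: no right child.
  Visit R.
  At R: no right child.
Full in-order sequence: Y, E, C, N, U, G, K, X, A, D, R.

G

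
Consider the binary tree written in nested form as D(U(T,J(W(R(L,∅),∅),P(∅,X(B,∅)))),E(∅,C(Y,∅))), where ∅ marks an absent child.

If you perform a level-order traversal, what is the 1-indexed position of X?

Level-order visits nodes level by level from the root, left to right within each level.
Level 0: D
Level 1: U, E
Level 2: T, J, C
Level 3: W, P, Y
Level 4: R, X
Level 5: L, B
Full level-order sequence: D, U, E, T, J, C, W, P, Y, R, X, L, B.

11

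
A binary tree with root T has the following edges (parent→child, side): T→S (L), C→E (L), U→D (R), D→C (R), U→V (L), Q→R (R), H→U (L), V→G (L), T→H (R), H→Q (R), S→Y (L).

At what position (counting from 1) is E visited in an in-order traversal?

In-order visits the left subtree, then the node, then the right subtree.
At T: go left to S.
  At S: go left to Y.
    Y is a leaf — visit Y.
  Visit S.
  At S: no right child.
Visit T.
At T: go right to H.
  At H: go left to U.
    At U: go left to V.
      At V: go left to G.
        G is a leaf — visit G.
      Visit V.
      At V: no right child.
    Visit U.
    At U: go right to D.
      At D: no left child.
      Visit D.
      At D: go right to C.
        At C: go left to E.
          E is a leaf — visit E.
        Visit C.
        At C: no right child.
  Visit H.
  At H: go right to Q.
    At Q: no left child.
    Visit Q.
    At Q: go right to R.
      R is a leaf — visit R.
Full in-order sequence: Y, S, T, G, V, U, D, E, C, H, Q, R.

8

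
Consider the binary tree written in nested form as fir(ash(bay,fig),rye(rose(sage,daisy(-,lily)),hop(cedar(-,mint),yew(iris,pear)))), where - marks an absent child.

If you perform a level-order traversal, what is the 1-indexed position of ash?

2

Level-order visits nodes level by level from the root, left to right within each level.
Level 0: fir
Level 1: ash, rye
Level 2: bay, fig, rose, hop
Level 3: sage, daisy, cedar, yew
Level 4: lily, mint, iris, pear
Full level-order sequence: fir, ash, rye, bay, fig, rose, hop, sage, daisy, cedar, yew, lily, mint, iris, pear.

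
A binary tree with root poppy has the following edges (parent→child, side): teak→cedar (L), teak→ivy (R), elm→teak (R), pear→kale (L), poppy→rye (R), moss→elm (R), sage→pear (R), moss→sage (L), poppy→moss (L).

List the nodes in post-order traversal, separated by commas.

kale, pear, sage, cedar, ivy, teak, elm, moss, rye, poppy

Post-order visits the left subtree, then the right subtree, then the node.
At poppy: go left to moss.
  At moss: go left to sage.
    At sage: no left child.
    At sage: go right to pear.
      At pear: go left to kale.
        kale is a leaf — visit kale.
      At pear: no right child.
      Visit pear.
    Visit sage.
  At moss: go right to elm.
    At elm: no left child.
    At elm: go right to teak.
      At teak: go left to cedar.
        cedar is a leaf — visit cedar.
      At teak: go right to ivy.
        ivy is a leaf — visit ivy.
      Visit teak.
    Visit elm.
  Visit moss.
At poppy: go right to rye.
  rye is a leaf — visit rye.
Visit poppy.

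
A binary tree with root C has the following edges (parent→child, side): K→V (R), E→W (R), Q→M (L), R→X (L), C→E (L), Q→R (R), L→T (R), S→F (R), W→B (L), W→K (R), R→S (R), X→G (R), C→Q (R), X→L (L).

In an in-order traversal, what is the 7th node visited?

M

In-order visits the left subtree, then the node, then the right subtree.
At C: go left to E.
  At E: no left child.
  Visit E.
  At E: go right to W.
    At W: go left to B.
      B is a leaf — visit B.
    Visit W.
    At W: go right to K.
      At K: no left child.
      Visit K.
      At K: go right to V.
        V is a leaf — visit V.
Visit C.
At C: go right to Q.
  At Q: go left to M.
    M is a leaf — visit M.
  Visit Q.
  At Q: go right to R.
    At R: go left to X.
      At X: go left to L.
        At L: no left child.
        Visit L.
        At L: go right to T.
          T is a leaf — visit T.
      Visit X.
      At X: go right to G.
        G is a leaf — visit G.
    Visit R.
    At R: go right to S.
      At S: no left child.
      Visit S.
      At S: go right to F.
        F is a leaf — visit F.
Full in-order sequence: E, B, W, K, V, C, M, Q, L, T, X, G, R, S, F.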